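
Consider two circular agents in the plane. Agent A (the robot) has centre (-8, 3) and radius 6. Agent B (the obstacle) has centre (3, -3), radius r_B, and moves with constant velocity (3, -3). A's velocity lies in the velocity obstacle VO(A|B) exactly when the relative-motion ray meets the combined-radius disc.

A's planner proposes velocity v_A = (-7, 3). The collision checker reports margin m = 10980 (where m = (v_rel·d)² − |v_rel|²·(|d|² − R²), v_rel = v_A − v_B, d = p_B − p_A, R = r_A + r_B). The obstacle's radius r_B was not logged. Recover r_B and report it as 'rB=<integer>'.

m = 10980
d = (11, -6);  v_rel = (-10, 6),  |v_rel|² = 136
v_rel×d = (-10)·(-6) − (6)·(11) = -6
since m = R²·136 − (-6)²:  R² = (36 + 10980) / 136 = 81
R = √81 = 9  ⇒  r_B = 9 − 6 = 3

rB=3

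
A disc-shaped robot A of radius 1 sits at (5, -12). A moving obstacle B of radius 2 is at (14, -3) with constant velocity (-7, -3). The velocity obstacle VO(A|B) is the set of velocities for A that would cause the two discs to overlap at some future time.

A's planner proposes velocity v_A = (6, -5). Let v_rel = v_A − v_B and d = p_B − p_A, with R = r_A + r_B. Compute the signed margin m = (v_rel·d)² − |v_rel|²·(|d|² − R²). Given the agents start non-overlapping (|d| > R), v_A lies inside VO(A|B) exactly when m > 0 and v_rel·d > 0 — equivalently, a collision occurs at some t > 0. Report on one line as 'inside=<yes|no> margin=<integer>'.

d = (9, 9),  |d|² = 162;  R = 1+2 = 3,  c = 162−3² = 153
v_rel = (13, -2),  |v_rel|² = 173;  v_rel·d = (13)·(9) + (-2)·(9) = 99
173·t² − 198·t + 153 = 0  ⇒  m = 99² − 173·153 = -16668
m = -16668 < 0,  v_rel·d = 99 > 0  ⇒  outside

inside=no margin=-16668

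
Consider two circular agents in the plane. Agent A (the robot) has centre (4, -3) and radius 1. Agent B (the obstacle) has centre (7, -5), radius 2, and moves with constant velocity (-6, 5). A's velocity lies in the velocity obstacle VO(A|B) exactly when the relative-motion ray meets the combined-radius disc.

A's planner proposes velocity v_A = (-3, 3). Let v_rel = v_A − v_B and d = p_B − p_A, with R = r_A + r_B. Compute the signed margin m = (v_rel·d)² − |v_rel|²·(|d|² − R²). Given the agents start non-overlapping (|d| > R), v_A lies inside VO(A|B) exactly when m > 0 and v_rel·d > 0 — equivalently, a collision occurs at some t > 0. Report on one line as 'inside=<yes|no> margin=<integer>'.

d = (3, -2),  |d|² = 13;  R = 1+2 = 3,  c = 13−3² = 4
v_rel = (3, -2),  |v_rel|² = 13;  v_rel·d = (3)·(3) + (-2)·(-2) = 13
13·t² − 26·t + 4 = 0  ⇒  m = 13² − 13·4 = 117
m = 117 > 0,  v_rel·d = 13 > 0  ⇒  inside

inside=yes margin=117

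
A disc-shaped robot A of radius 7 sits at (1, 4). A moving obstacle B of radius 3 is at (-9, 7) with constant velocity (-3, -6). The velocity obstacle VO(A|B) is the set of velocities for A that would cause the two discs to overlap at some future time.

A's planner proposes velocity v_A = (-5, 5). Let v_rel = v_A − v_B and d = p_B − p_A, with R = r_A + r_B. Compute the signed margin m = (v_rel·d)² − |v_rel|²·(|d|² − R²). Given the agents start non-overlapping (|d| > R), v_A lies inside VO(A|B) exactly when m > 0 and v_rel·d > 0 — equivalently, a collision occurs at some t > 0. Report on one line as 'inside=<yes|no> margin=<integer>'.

d = (-10, 3),  |d|² = 109;  R = 7+3 = 10,  c = 109−10² = 9
v_rel = (-2, 11),  |v_rel|² = 125;  v_rel·d = (-2)·(-10) + (11)·(3) = 53
125·t² − 106·t + 9 = 0  ⇒  m = 53² − 125·9 = 1684
m = 1684 > 0,  v_rel·d = 53 > 0  ⇒  inside

inside=yes margin=1684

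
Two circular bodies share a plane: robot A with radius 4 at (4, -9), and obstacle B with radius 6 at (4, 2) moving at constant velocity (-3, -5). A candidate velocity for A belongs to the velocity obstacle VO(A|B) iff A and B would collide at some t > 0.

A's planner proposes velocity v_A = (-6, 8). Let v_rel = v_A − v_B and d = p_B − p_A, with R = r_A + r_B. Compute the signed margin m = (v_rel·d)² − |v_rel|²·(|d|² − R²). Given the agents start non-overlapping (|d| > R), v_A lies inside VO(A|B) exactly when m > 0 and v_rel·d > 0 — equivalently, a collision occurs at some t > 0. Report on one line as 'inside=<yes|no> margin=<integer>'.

d = (0, 11),  |d|² = 121;  R = 4+6 = 10,  c = 121−10² = 21
v_rel = (-3, 13),  |v_rel|² = 178;  v_rel·d = (-3)·(0) + (13)·(11) = 143
178·t² − 286·t + 21 = 0  ⇒  m = 143² − 178·21 = 16711
m = 16711 > 0,  v_rel·d = 143 > 0  ⇒  inside

inside=yes margin=16711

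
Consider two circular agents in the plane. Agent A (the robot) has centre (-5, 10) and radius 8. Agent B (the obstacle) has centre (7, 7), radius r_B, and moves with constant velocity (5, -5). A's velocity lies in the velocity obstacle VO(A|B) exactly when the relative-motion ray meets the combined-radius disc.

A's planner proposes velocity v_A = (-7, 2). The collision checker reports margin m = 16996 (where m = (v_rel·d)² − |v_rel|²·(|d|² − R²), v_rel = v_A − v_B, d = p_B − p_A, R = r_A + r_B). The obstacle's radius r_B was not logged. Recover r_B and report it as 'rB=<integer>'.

m = 16996
d = (12, -3);  v_rel = (-12, 7),  |v_rel|² = 193
v_rel×d = (-12)·(-3) − (7)·(12) = -48
since m = R²·193 − (-48)²:  R² = (2304 + 16996) / 193 = 100
R = √100 = 10  ⇒  r_B = 10 − 8 = 2

rB=2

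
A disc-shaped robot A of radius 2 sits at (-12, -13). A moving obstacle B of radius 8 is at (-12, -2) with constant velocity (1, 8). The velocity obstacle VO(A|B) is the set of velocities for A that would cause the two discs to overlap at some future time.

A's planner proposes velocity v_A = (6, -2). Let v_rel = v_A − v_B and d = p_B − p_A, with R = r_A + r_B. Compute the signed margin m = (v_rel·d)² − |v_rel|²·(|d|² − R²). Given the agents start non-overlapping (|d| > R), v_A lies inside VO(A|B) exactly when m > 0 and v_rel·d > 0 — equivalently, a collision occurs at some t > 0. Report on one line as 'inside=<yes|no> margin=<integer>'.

d = (0, 11),  |d|² = 121;  R = 2+8 = 10,  c = 121−10² = 21
v_rel = (5, -10),  |v_rel|² = 125;  v_rel·d = (5)·(0) + (-10)·(11) = -110
125·t² + 220·t + 21 = 0  ⇒  m = (-110)² − 125·21 = 9475
m = 9475 > 0,  v_rel·d = -110 < 0  ⇒  outside

inside=no margin=9475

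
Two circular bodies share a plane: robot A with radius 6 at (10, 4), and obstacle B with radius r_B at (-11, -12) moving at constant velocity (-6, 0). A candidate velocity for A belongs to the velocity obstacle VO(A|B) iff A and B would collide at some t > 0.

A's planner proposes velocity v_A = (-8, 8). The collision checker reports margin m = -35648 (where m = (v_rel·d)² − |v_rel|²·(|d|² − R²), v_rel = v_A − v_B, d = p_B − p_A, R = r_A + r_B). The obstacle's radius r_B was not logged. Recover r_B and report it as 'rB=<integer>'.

m = -35648
d = (-21, -16);  v_rel = (-2, 8),  |v_rel|² = 68
v_rel×d = (-2)·(-16) − (8)·(-21) = 200
since m = R²·68 − 200²:  R² = (40000 + -35648) / 68 = 64
R = √64 = 8  ⇒  r_B = 8 − 6 = 2

rB=2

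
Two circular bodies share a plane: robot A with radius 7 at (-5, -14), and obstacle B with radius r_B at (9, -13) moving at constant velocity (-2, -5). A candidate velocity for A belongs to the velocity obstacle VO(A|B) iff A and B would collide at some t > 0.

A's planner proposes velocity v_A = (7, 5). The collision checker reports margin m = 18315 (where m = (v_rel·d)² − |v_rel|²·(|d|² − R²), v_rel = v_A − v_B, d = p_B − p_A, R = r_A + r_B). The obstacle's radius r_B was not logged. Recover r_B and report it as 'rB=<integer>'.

m = 18315
d = (14, 1);  v_rel = (9, 10),  |v_rel|² = 181
v_rel×d = (9)·(1) − (10)·(14) = -131
since m = R²·181 − (-131)²:  R² = (17161 + 18315) / 181 = 196
R = √196 = 14  ⇒  r_B = 14 − 7 = 7

rB=7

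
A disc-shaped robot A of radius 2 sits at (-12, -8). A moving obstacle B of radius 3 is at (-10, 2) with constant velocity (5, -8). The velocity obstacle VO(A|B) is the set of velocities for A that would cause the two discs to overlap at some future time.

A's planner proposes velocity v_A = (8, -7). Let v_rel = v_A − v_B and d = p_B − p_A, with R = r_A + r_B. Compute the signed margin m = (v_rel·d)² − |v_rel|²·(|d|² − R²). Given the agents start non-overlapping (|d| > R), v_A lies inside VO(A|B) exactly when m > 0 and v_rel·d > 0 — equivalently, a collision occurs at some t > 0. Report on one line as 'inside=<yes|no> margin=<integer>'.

d = (2, 10),  |d|² = 104;  R = 2+3 = 5,  c = 104−5² = 79
v_rel = (3, 1),  |v_rel|² = 10;  v_rel·d = (3)·(2) + (1)·(10) = 16
10·t² − 32·t + 79 = 0  ⇒  m = 16² − 10·79 = -534
m = -534 < 0,  v_rel·d = 16 > 0  ⇒  outside

inside=no margin=-534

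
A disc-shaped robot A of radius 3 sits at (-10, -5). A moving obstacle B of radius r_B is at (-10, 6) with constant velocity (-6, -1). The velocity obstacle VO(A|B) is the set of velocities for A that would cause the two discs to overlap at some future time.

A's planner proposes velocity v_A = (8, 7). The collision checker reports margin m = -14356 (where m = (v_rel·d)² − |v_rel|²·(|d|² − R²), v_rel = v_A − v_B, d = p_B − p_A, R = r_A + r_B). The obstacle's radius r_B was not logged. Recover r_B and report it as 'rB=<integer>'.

m = -14356
d = (0, 11);  v_rel = (14, 8),  |v_rel|² = 260
v_rel×d = (14)·(11) − (8)·(0) = 154
since m = R²·260 − 154²:  R² = (23716 + -14356) / 260 = 36
R = √36 = 6  ⇒  r_B = 6 − 3 = 3

rB=3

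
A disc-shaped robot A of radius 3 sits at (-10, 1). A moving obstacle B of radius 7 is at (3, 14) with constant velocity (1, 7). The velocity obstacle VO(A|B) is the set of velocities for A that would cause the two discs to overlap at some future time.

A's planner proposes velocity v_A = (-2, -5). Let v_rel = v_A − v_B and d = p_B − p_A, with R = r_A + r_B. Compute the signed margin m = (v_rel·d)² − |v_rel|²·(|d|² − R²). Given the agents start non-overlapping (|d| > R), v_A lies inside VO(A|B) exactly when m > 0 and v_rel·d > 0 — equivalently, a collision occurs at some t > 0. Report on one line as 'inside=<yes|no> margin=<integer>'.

d = (13, 13),  |d|² = 338;  R = 3+7 = 10,  c = 338−10² = 238
v_rel = (-3, -12),  |v_rel|² = 153;  v_rel·d = (-3)·(13) + (-12)·(13) = -195
153·t² + 390·t + 238 = 0  ⇒  m = (-195)² − 153·238 = 1611
m = 1611 > 0,  v_rel·d = -195 < 0  ⇒  outside

inside=no margin=1611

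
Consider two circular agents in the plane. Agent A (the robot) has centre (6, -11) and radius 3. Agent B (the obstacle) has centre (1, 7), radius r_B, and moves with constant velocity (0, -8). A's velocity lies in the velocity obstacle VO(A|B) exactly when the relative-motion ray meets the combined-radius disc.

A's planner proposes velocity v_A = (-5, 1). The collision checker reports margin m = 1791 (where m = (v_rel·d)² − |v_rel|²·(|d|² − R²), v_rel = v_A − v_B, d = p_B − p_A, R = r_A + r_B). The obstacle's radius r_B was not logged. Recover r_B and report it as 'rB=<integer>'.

m = 1791
d = (-5, 18);  v_rel = (-5, 9),  |v_rel|² = 106
v_rel×d = (-5)·(18) − (9)·(-5) = -45
since m = R²·106 − (-45)²:  R² = (2025 + 1791) / 106 = 36
R = √36 = 6  ⇒  r_B = 6 − 3 = 3

rB=3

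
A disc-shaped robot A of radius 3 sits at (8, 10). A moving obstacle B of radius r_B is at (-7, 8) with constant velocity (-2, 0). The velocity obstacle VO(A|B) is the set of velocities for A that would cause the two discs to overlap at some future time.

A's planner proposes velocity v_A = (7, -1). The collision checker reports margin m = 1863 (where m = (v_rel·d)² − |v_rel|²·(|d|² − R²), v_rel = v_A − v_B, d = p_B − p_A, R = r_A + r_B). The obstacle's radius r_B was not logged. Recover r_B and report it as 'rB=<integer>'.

m = 1863
d = (-15, -2);  v_rel = (9, -1),  |v_rel|² = 82
v_rel×d = (9)·(-2) − (-1)·(-15) = -33
since m = R²·82 − (-33)²:  R² = (1089 + 1863) / 82 = 36
R = √36 = 6  ⇒  r_B = 6 − 3 = 3

rB=3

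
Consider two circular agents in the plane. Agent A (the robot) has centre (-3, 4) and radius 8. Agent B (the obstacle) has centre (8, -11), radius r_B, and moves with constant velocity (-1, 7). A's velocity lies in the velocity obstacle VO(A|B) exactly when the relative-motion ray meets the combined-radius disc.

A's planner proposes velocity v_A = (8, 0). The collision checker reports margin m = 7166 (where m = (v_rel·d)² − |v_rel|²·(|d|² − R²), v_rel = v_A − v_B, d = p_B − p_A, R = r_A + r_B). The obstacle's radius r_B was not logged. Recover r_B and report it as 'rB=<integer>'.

m = 7166
d = (11, -15);  v_rel = (9, -7),  |v_rel|² = 130
v_rel×d = (9)·(-15) − (-7)·(11) = -58
since m = R²·130 − (-58)²:  R² = (3364 + 7166) / 130 = 81
R = √81 = 9  ⇒  r_B = 9 − 8 = 1

rB=1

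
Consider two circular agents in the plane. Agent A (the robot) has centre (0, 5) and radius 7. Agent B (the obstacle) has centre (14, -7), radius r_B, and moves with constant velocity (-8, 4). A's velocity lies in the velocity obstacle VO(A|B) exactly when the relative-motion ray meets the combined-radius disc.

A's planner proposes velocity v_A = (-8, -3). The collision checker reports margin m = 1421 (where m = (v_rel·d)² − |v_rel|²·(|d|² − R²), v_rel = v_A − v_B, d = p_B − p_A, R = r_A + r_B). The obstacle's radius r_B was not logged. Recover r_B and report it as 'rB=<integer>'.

m = 1421
d = (14, -12);  v_rel = (0, -7),  |v_rel|² = 49
v_rel×d = (0)·(-12) − (-7)·(14) = 98
since m = R²·49 − 98²:  R² = (9604 + 1421) / 49 = 225
R = √225 = 15  ⇒  r_B = 15 − 7 = 8

rB=8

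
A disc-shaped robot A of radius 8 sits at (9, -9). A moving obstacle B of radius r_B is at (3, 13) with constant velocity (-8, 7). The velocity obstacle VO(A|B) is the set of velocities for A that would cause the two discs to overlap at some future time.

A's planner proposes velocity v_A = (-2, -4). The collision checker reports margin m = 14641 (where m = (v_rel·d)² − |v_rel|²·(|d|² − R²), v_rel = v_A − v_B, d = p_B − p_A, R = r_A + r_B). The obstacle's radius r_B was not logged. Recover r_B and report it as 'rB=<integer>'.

m = 14641
d = (-6, 22);  v_rel = (6, -11),  |v_rel|² = 157
v_rel×d = (6)·(22) − (-11)·(-6) = 66
since m = R²·157 − 66²:  R² = (4356 + 14641) / 157 = 121
R = √121 = 11  ⇒  r_B = 11 − 8 = 3

rB=3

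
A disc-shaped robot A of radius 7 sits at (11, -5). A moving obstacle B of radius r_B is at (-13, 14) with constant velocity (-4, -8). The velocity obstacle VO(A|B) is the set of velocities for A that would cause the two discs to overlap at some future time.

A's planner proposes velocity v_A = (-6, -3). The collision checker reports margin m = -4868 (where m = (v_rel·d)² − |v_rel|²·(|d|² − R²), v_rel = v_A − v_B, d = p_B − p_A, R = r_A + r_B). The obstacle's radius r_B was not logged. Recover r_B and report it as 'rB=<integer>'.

m = -4868
d = (-24, 19);  v_rel = (-2, 5),  |v_rel|² = 29
v_rel×d = (-2)·(19) − (5)·(-24) = 82
since m = R²·29 − 82²:  R² = (6724 + -4868) / 29 = 64
R = √64 = 8  ⇒  r_B = 8 − 7 = 1

rB=1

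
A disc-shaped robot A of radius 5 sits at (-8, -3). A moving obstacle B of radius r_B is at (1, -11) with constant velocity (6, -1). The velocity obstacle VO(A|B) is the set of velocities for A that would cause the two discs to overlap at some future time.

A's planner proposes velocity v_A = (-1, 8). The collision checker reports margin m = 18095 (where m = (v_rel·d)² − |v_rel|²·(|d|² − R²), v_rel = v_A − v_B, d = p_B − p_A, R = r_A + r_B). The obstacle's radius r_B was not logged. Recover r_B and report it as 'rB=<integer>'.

m = 18095
d = (9, -8);  v_rel = (-7, 9),  |v_rel|² = 130
v_rel×d = (-7)·(-8) − (9)·(9) = -25
since m = R²·130 − (-25)²:  R² = (625 + 18095) / 130 = 144
R = √144 = 12  ⇒  r_B = 12 − 5 = 7

rB=7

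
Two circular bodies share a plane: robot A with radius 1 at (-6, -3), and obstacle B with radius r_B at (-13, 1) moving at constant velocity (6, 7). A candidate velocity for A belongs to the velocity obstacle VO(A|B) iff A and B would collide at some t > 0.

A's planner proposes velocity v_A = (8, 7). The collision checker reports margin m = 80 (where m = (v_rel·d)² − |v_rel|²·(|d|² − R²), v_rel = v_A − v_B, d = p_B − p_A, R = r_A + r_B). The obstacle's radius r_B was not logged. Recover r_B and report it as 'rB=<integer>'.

m = 80
d = (-7, 4);  v_rel = (2, 0),  |v_rel|² = 4
v_rel×d = (2)·(4) − (0)·(-7) = 8
since m = R²·4 − 8²:  R² = (64 + 80) / 4 = 36
R = √36 = 6  ⇒  r_B = 6 − 1 = 5

rB=5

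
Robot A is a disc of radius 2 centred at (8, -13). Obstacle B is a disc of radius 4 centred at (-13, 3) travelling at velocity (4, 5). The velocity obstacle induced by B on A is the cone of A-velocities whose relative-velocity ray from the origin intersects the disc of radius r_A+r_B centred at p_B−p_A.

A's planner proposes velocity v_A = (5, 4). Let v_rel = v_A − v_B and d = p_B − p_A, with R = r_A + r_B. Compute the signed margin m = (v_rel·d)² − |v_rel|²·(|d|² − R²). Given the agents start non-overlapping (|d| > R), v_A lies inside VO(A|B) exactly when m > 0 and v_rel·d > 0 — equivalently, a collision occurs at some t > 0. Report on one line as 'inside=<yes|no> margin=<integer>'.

d = (-21, 16),  |d|² = 697;  R = 2+4 = 6,  c = 697−6² = 661
v_rel = (1, -1),  |v_rel|² = 2;  v_rel·d = (1)·(-21) + (-1)·(16) = -37
2·t² + 74·t + 661 = 0  ⇒  m = (-37)² − 2·661 = 47
m = 47 > 0,  v_rel·d = -37 < 0  ⇒  outside

inside=no margin=47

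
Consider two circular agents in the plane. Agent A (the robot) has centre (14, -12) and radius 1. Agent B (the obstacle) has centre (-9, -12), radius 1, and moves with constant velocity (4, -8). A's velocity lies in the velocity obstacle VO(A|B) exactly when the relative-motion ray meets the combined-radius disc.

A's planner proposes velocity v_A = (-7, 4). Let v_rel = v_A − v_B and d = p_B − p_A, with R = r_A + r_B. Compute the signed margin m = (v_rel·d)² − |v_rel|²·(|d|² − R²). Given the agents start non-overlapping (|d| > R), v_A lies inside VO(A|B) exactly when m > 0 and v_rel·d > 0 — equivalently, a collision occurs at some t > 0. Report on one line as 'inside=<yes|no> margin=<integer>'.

d = (-23, 0),  |d|² = 529;  R = 1+1 = 2,  c = 529−2² = 525
v_rel = (-11, 12),  |v_rel|² = 265;  v_rel·d = (-11)·(-23) + (12)·(0) = 253
265·t² − 506·t + 525 = 0  ⇒  m = 253² − 265·525 = -75116
m = -75116 < 0,  v_rel·d = 253 > 0  ⇒  outside

inside=no margin=-75116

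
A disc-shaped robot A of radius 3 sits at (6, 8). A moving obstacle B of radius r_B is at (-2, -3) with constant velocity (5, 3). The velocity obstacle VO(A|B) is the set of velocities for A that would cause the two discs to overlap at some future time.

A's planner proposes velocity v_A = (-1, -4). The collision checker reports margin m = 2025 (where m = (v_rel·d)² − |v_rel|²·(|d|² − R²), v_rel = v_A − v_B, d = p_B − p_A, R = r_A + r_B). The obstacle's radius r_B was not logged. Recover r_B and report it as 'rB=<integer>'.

m = 2025
d = (-8, -11);  v_rel = (-6, -7),  |v_rel|² = 85
v_rel×d = (-6)·(-11) − (-7)·(-8) = 10
since m = R²·85 − 10²:  R² = (100 + 2025) / 85 = 25
R = √25 = 5  ⇒  r_B = 5 − 3 = 2

rB=2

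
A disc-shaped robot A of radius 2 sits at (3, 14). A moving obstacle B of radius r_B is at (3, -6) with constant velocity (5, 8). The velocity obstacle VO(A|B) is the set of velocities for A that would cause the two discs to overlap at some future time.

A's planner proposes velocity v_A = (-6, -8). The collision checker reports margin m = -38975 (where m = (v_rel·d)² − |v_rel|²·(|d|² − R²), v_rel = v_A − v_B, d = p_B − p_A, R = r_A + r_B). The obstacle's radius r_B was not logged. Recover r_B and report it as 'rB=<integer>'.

m = -38975
d = (0, -20);  v_rel = (-11, -16),  |v_rel|² = 377
v_rel×d = (-11)·(-20) − (-16)·(0) = 220
since m = R²·377 − 220²:  R² = (48400 + -38975) / 377 = 25
R = √25 = 5  ⇒  r_B = 5 − 2 = 3

rB=3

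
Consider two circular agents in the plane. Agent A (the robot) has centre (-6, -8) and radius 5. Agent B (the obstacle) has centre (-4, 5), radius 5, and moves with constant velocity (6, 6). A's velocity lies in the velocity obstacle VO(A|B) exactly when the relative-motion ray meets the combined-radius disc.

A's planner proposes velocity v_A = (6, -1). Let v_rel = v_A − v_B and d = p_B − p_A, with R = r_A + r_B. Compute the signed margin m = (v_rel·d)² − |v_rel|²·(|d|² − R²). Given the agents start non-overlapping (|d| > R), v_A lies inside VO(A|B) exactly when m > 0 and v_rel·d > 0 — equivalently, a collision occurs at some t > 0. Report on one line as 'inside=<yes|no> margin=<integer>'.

d = (2, 13),  |d|² = 173;  R = 5+5 = 10,  c = 173−10² = 73
v_rel = (0, -7),  |v_rel|² = 49;  v_rel·d = (0)·(2) + (-7)·(13) = -91
49·t² + 182·t + 73 = 0  ⇒  m = (-91)² − 49·73 = 4704
m = 4704 > 0,  v_rel·d = -91 < 0  ⇒  outside

inside=no margin=4704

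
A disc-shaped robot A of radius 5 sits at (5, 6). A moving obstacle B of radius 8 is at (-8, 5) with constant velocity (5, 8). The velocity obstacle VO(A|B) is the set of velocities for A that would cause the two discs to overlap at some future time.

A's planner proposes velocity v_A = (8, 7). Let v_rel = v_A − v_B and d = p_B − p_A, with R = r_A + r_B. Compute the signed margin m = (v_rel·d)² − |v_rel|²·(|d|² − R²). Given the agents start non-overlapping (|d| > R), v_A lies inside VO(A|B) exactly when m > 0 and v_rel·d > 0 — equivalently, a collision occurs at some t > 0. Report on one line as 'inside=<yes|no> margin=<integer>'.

d = (-13, -1),  |d|² = 170;  R = 5+8 = 13,  c = 170−13² = 1
v_rel = (3, -1),  |v_rel|² = 10;  v_rel·d = (3)·(-13) + (-1)·(-1) = -38
10·t² + 76·t + 1 = 0  ⇒  m = (-38)² − 10·1 = 1434
m = 1434 > 0,  v_rel·d = -38 < 0  ⇒  outside

inside=no margin=1434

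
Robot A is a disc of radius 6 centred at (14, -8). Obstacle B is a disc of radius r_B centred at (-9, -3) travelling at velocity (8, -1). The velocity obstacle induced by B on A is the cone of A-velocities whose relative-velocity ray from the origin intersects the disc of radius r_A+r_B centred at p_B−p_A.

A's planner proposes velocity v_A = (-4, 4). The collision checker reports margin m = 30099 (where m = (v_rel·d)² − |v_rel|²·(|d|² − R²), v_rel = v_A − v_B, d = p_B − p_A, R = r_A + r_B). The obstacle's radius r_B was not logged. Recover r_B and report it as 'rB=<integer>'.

m = 30099
d = (-23, 5);  v_rel = (-12, 5),  |v_rel|² = 169
v_rel×d = (-12)·(5) − (5)·(-23) = 55
since m = R²·169 − 55²:  R² = (3025 + 30099) / 169 = 196
R = √196 = 14  ⇒  r_B = 14 − 6 = 8

rB=8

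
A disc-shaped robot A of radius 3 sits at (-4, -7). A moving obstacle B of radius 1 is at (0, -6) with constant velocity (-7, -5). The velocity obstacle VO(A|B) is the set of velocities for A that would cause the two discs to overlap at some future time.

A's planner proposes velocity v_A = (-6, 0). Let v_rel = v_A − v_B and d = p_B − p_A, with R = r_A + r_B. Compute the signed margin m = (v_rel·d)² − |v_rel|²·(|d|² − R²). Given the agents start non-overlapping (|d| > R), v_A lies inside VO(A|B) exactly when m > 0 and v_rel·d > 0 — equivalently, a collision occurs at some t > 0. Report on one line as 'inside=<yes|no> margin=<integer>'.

d = (4, 1),  |d|² = 17;  R = 3+1 = 4,  c = 17−4² = 1
v_rel = (1, 5),  |v_rel|² = 26;  v_rel·d = (1)·(4) + (5)·(1) = 9
26·t² − 18·t + 1 = 0  ⇒  m = 9² − 26·1 = 55
m = 55 > 0,  v_rel·d = 9 > 0  ⇒  inside

inside=yes margin=55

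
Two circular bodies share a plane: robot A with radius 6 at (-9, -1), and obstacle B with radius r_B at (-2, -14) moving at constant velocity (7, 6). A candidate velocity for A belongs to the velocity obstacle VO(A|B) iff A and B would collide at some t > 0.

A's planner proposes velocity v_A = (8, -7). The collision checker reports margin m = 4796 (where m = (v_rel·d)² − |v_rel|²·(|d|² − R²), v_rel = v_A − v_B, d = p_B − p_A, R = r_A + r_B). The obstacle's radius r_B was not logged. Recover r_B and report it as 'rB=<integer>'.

m = 4796
d = (7, -13);  v_rel = (1, -13),  |v_rel|² = 170
v_rel×d = (1)·(-13) − (-13)·(7) = 78
since m = R²·170 − 78²:  R² = (6084 + 4796) / 170 = 64
R = √64 = 8  ⇒  r_B = 8 − 6 = 2

rB=2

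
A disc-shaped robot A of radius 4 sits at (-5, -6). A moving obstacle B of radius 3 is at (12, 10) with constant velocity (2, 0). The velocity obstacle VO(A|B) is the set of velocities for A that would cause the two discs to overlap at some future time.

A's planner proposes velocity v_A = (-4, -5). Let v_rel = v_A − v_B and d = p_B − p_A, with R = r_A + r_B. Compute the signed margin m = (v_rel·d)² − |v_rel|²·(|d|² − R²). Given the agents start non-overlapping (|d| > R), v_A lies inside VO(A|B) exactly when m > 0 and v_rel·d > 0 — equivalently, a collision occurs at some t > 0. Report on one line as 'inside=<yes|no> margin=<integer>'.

d = (17, 16),  |d|² = 545;  R = 4+3 = 7,  c = 545−7² = 496
v_rel = (-6, -5),  |v_rel|² = 61;  v_rel·d = (-6)·(17) + (-5)·(16) = -182
61·t² + 364·t + 496 = 0  ⇒  m = (-182)² − 61·496 = 2868
m = 2868 > 0,  v_rel·d = -182 < 0  ⇒  outside

inside=no margin=2868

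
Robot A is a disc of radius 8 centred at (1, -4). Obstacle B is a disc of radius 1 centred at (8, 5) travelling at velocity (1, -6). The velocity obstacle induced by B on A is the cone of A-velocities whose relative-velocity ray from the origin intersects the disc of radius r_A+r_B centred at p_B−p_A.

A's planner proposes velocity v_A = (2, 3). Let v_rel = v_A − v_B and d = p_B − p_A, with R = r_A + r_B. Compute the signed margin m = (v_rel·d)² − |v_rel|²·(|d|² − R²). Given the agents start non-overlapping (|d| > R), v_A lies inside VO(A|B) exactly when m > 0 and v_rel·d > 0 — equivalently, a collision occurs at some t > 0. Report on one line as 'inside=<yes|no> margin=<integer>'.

d = (7, 9),  |d|² = 130;  R = 8+1 = 9,  c = 130−9² = 49
v_rel = (1, 9),  |v_rel|² = 82;  v_rel·d = (1)·(7) + (9)·(9) = 88
82·t² − 176·t + 49 = 0  ⇒  m = 88² − 82·49 = 3726
m = 3726 > 0,  v_rel·d = 88 > 0  ⇒  inside

inside=yes margin=3726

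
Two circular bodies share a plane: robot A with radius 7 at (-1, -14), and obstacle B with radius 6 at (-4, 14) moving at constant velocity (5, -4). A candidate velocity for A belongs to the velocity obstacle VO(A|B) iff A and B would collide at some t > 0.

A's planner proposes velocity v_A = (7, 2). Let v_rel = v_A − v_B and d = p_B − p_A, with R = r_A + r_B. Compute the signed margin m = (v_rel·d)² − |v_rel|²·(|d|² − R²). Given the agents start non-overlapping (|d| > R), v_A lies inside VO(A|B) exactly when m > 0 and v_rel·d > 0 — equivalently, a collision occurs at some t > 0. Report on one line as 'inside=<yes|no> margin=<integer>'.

d = (-3, 28),  |d|² = 793;  R = 7+6 = 13,  c = 793−13² = 624
v_rel = (2, 6),  |v_rel|² = 40;  v_rel·d = (2)·(-3) + (6)·(28) = 162
40·t² − 324·t + 624 = 0  ⇒  m = 162² − 40·624 = 1284
m = 1284 > 0,  v_rel·d = 162 > 0  ⇒  inside

inside=yes margin=1284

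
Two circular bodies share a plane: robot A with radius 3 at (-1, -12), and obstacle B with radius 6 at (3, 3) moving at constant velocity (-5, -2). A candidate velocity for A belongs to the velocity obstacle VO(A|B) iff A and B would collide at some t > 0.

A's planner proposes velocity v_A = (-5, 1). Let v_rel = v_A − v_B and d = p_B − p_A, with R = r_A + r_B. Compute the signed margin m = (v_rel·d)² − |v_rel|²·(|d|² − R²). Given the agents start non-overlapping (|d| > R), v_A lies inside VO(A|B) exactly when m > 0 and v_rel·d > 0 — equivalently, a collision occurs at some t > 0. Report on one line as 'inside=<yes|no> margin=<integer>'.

d = (4, 15),  |d|² = 241;  R = 3+6 = 9,  c = 241−9² = 160
v_rel = (0, 3),  |v_rel|² = 9;  v_rel·d = (0)·(4) + (3)·(15) = 45
9·t² − 90·t + 160 = 0  ⇒  m = 45² − 9·160 = 585
m = 585 > 0,  v_rel·d = 45 > 0  ⇒  inside

inside=yes margin=585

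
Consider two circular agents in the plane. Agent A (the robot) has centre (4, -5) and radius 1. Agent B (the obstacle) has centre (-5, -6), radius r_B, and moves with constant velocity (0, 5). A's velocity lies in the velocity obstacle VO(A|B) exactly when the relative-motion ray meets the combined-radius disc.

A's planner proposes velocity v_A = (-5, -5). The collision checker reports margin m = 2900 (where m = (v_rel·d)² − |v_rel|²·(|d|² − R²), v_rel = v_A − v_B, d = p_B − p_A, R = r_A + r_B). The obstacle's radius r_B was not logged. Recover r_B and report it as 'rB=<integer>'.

m = 2900
d = (-9, -1);  v_rel = (-5, -10),  |v_rel|² = 125
v_rel×d = (-5)·(-1) − (-10)·(-9) = -85
since m = R²·125 − (-85)²:  R² = (7225 + 2900) / 125 = 81
R = √81 = 9  ⇒  r_B = 9 − 1 = 8

rB=8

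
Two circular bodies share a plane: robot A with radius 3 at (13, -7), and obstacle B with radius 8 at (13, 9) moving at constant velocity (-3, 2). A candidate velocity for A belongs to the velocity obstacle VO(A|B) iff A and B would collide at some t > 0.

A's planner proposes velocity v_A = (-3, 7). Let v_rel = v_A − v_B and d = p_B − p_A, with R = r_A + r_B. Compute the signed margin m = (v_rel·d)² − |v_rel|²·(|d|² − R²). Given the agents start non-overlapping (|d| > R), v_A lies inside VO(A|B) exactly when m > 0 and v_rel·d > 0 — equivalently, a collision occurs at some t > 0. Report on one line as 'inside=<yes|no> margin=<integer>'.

d = (0, 16),  |d|² = 256;  R = 3+8 = 11,  c = 256−11² = 135
v_rel = (0, 5),  |v_rel|² = 25;  v_rel·d = (0)·(0) + (5)·(16) = 80
25·t² − 160·t + 135 = 0  ⇒  m = 80² − 25·135 = 3025
m = 3025 > 0,  v_rel·d = 80 > 0  ⇒  inside

inside=yes margin=3025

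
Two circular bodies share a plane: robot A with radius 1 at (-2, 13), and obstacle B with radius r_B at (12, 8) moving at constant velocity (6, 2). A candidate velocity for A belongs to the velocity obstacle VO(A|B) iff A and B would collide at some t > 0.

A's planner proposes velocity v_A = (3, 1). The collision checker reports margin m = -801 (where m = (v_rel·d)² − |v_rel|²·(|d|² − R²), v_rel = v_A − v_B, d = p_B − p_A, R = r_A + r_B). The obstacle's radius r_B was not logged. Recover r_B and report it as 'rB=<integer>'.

m = -801
d = (14, -5);  v_rel = (-3, -1),  |v_rel|² = 10
v_rel×d = (-3)·(-5) − (-1)·(14) = 29
since m = R²·10 − 29²:  R² = (841 + -801) / 10 = 4
R = √4 = 2  ⇒  r_B = 2 − 1 = 1

rB=1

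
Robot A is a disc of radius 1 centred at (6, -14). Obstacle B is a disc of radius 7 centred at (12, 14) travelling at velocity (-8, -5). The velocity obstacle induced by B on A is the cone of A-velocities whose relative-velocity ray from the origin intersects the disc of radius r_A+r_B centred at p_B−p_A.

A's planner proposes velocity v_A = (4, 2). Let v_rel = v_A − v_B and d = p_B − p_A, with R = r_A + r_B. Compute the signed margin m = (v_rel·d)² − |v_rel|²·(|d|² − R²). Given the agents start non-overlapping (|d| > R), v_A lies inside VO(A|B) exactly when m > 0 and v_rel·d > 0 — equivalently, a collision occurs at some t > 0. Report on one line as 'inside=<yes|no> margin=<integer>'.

d = (6, 28),  |d|² = 820;  R = 1+7 = 8,  c = 820−8² = 756
v_rel = (12, 7),  |v_rel|² = 193;  v_rel·d = (12)·(6) + (7)·(28) = 268
193·t² − 536·t + 756 = 0  ⇒  m = 268² − 193·756 = -74084
m = -74084 < 0,  v_rel·d = 268 > 0  ⇒  outside

inside=no margin=-74084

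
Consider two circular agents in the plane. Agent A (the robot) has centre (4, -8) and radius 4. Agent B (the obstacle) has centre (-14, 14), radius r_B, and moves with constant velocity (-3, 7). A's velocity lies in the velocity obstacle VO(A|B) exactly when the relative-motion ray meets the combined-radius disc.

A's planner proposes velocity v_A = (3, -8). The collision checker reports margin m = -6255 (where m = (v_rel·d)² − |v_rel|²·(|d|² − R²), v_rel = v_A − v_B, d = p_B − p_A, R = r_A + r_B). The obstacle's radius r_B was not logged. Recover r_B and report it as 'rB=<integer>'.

m = -6255
d = (-18, 22);  v_rel = (6, -15),  |v_rel|² = 261
v_rel×d = (6)·(22) − (-15)·(-18) = -138
since m = R²·261 − (-138)²:  R² = (19044 + -6255) / 261 = 49
R = √49 = 7  ⇒  r_B = 7 − 4 = 3

rB=3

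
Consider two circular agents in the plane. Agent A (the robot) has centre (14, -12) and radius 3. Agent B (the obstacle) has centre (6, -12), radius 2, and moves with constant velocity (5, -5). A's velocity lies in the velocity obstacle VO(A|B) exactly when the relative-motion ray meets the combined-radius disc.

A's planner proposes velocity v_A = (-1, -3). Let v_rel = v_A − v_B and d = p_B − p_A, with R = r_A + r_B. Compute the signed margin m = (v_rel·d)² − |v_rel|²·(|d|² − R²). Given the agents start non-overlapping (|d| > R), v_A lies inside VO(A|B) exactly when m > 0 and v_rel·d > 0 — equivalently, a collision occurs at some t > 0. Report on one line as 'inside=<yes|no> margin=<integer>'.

d = (-8, 0),  |d|² = 64;  R = 3+2 = 5,  c = 64−5² = 39
v_rel = (-6, 2),  |v_rel|² = 40;  v_rel·d = (-6)·(-8) + (2)·(0) = 48
40·t² − 96·t + 39 = 0  ⇒  m = 48² − 40·39 = 744
m = 744 > 0,  v_rel·d = 48 > 0  ⇒  inside

inside=yes margin=744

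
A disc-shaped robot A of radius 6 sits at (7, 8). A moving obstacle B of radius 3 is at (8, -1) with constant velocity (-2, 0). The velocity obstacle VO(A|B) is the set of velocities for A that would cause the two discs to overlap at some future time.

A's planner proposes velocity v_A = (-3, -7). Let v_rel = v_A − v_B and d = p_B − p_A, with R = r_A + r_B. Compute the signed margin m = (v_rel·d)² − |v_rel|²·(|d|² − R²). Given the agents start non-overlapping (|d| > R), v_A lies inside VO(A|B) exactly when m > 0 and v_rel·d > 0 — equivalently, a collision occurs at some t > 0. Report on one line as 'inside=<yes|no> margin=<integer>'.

d = (1, -9),  |d|² = 82;  R = 6+3 = 9,  c = 82−9² = 1
v_rel = (-1, -7),  |v_rel|² = 50;  v_rel·d = (-1)·(1) + (-7)·(-9) = 62
50·t² − 124·t + 1 = 0  ⇒  m = 62² − 50·1 = 3794
m = 3794 > 0,  v_rel·d = 62 > 0  ⇒  inside

inside=yes margin=3794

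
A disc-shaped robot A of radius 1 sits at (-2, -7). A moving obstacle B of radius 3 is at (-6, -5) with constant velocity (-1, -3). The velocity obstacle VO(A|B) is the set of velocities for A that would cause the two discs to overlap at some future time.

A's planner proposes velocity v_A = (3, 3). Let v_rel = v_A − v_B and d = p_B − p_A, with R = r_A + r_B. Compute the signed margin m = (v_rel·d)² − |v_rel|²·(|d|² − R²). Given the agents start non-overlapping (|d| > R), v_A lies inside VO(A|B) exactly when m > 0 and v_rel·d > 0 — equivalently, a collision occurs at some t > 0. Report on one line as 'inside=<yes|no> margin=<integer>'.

d = (-4, 2),  |d|² = 20;  R = 1+3 = 4,  c = 20−4² = 4
v_rel = (4, 6),  |v_rel|² = 52;  v_rel·d = (4)·(-4) + (6)·(2) = -4
52·t² + 8·t + 4 = 0  ⇒  m = (-4)² − 52·4 = -192
m = -192 < 0,  v_rel·d = -4 < 0  ⇒  outside

inside=no margin=-192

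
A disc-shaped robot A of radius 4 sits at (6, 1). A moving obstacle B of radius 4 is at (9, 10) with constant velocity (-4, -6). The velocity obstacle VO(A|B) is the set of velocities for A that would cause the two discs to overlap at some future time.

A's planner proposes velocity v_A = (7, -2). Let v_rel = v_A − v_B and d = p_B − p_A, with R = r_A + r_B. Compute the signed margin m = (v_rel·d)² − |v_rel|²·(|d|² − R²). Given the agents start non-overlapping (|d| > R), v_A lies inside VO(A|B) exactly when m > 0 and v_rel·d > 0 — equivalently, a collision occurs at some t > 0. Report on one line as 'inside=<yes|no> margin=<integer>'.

d = (3, 9),  |d|² = 90;  R = 4+4 = 8,  c = 90−8² = 26
v_rel = (11, 4),  |v_rel|² = 137;  v_rel·d = (11)·(3) + (4)·(9) = 69
137·t² − 138·t + 26 = 0  ⇒  m = 69² − 137·26 = 1199
m = 1199 > 0,  v_rel·d = 69 > 0  ⇒  inside

inside=yes margin=1199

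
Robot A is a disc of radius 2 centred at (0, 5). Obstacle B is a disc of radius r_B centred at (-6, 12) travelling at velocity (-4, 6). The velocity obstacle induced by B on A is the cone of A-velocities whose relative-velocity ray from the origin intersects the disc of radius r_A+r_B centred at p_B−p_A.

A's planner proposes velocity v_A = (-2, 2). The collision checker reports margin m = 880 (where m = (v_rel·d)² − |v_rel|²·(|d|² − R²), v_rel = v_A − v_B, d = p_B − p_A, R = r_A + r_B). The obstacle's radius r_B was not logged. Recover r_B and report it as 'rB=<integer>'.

m = 880
d = (-6, 7);  v_rel = (2, -4),  |v_rel|² = 20
v_rel×d = (2)·(7) − (-4)·(-6) = -10
since m = R²·20 − (-10)²:  R² = (100 + 880) / 20 = 49
R = √49 = 7  ⇒  r_B = 7 − 2 = 5

rB=5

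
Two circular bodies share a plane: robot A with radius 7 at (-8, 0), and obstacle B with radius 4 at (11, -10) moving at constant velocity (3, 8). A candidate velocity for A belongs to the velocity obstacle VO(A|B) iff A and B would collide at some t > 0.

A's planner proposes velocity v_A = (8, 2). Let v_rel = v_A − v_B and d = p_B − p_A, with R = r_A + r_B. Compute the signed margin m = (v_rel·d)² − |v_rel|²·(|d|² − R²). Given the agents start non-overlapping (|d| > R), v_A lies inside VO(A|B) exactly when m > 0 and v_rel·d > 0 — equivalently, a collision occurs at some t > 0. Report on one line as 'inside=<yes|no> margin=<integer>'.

d = (19, -10),  |d|² = 461;  R = 7+4 = 11,  c = 461−11² = 340
v_rel = (5, -6),  |v_rel|² = 61;  v_rel·d = (5)·(19) + (-6)·(-10) = 155
61·t² − 310·t + 340 = 0  ⇒  m = 155² − 61·340 = 3285
m = 3285 > 0,  v_rel·d = 155 > 0  ⇒  inside

inside=yes margin=3285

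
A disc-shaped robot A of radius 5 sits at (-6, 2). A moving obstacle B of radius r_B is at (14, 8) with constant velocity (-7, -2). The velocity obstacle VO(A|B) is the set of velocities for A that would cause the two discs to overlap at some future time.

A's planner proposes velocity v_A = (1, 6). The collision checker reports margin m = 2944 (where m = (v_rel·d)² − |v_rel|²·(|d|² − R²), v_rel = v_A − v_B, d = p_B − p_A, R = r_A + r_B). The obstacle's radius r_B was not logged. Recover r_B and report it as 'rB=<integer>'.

m = 2944
d = (20, 6);  v_rel = (8, 8),  |v_rel|² = 128
v_rel×d = (8)·(6) − (8)·(20) = -112
since m = R²·128 − (-112)²:  R² = (12544 + 2944) / 128 = 121
R = √121 = 11  ⇒  r_B = 11 − 5 = 6

rB=6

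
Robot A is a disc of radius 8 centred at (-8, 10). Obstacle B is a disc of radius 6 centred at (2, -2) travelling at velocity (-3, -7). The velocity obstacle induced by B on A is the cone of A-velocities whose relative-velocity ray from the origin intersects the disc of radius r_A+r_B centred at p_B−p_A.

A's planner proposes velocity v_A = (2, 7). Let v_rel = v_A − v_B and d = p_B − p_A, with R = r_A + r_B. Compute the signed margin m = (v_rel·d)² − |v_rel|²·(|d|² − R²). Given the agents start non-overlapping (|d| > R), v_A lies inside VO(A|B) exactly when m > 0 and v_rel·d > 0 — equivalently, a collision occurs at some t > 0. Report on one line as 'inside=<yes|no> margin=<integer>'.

d = (10, -12),  |d|² = 244;  R = 8+6 = 14,  c = 244−14² = 48
v_rel = (5, 14),  |v_rel|² = 221;  v_rel·d = (5)·(10) + (14)·(-12) = -118
221·t² + 236·t + 48 = 0  ⇒  m = (-118)² − 221·48 = 3316
m = 3316 > 0,  v_rel·d = -118 < 0  ⇒  outside

inside=no margin=3316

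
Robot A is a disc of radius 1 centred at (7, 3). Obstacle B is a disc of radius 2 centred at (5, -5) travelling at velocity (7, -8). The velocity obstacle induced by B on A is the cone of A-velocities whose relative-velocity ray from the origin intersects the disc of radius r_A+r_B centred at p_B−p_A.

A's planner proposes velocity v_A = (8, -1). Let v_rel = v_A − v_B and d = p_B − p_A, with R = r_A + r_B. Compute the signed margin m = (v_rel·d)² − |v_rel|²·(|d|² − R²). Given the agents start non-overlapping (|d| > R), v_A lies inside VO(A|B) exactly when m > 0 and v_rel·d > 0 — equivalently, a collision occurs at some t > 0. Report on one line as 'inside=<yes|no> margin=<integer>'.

d = (-2, -8),  |d|² = 68;  R = 1+2 = 3,  c = 68−3² = 59
v_rel = (1, 7),  |v_rel|² = 50;  v_rel·d = (1)·(-2) + (7)·(-8) = -58
50·t² + 116·t + 59 = 0  ⇒  m = (-58)² − 50·59 = 414
m = 414 > 0,  v_rel·d = -58 < 0  ⇒  outside

inside=no margin=414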